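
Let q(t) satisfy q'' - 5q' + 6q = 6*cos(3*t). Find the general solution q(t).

q = -5*sin(3*t)/13 - cos(3*t)/13 + C1*exp(3*t) + C2*exp(2*t)

Characteristic equation r² - 5r + 6 = 0 factors as (r - 3)(r - 2) = 0, so r = 3, 2.
Hence q_h = C1*exp(3*t) + C2*exp(2*t).
Try q_p = A*cos(3*t) + B*sin(3*t). Substituting and equating the coefficients of cos(3t) and sin(3t) gives A = -1/13, B = -5/13, so q_p = -5*sin(3*t)/13 - cos(3*t)/13.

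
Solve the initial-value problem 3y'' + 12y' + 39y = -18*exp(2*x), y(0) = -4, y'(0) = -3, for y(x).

y = -6*exp(2*x)/25 - 251*exp(-2*x)*sin(3*x)/75 - 94*cos(3*x)*exp(-2*x)/25

Divide through by 3: y'' + 4y' + 13y = -6*exp(2*x).
Characteristic equation r² + 4r + 13 = 0 has discriminant (4)² - 4·(13) = -36 < 0, so r = -2 ± 3i.
Hence y_h = C1*cos(3*x)*exp(-2*x) + C2*exp(-2*x)*sin(3*x).
Try y_p = A*exp(2*x). Substituting into the equation and dividing by exp(2*x) gives A = -6/25, so y_p = -6*exp(2*x)/25.
General solution: y = -6*exp(2*x)/25 + C1*cos(3*x)*exp(-2*x) + C2*exp(-2*x)*sin(3*x).
Apply the initial conditions: y(0) = -6/25 + C1 = -4 and y'(0) = -12/25 - 2*C1 + 3*C2 = -3. Solving gives C1 = -94/25, C2 = -251/75.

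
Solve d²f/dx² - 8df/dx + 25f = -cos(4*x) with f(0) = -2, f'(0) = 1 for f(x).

Characteristic equation r² - 8r + 25 = 0 has discriminant (-8)² - 4·(25) = -36 < 0, so r = 4 ± 3i.
Hence f_h = C1*cos(3*x)*exp(4*x) + C2*exp(4*x)*sin(3*x).
Try f_p = A*cos(4*x) + B*sin(4*x). Substituting and equating the coefficients of cos(4x) and sin(4x) gives A = -9/1105, B = 32/1105, so f_p = -9*cos(4*x)/1105 + 32*sin(4*x)/1105.
General solution: f = -9*cos(4*x)/1105 + 32*sin(4*x)/1105 + C1*cos(3*x)*exp(4*x) + C2*exp(4*x)*sin(3*x).
Apply the initial conditions: f(0) = -9/1105 + C1 = -2 and f'(0) = 128/1105 + 3*C2 + 4*C1 = 1. Solving gives C1 = -2201/1105, C2 = 9781/3315.

f = -9*cos(4*x)/1105 + 32*sin(4*x)/1105 - 2201*cos(3*x)*exp(4*x)/1105 + 9781*exp(4*x)*sin(3*x)/3315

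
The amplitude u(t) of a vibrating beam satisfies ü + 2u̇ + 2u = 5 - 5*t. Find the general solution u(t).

Characteristic equation r² + 2r + 2 = 0 has discriminant (2)² - 4·(2) = -4 < 0, so r = -1 ± i.
Hence u_h = C1*cos(t)*exp(-t) + C2*exp(-t)*sin(t).
For the particular solution try u_p = A0 + A1*t. Substituting and matching coefficients of each power of t gives A0 = 5, A1 = -5/2, so u_p = 5 - 5*t/2.

u = 5 - 5*t/2 + C1*cos(t)*exp(-t) + C2*exp(-t)*sin(t)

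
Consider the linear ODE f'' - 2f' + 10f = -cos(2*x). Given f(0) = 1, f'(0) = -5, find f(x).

Characteristic equation r² - 2r + 10 = 0 has discriminant (-2)² - 4·(10) = -36 < 0, so r = 1 ± 3i.
Hence f_h = C1*cos(3*x)*exp(x) + C2*exp(x)*sin(3*x).
Try f_p = A*cos(2*x) + B*sin(2*x). Substituting and equating the coefficients of cos(2x) and sin(2x) gives A = -3/26, B = 1/13, so f_p = -3*cos(2*x)/26 + sin(2*x)/13.
General solution: f = -3*cos(2*x)/26 + sin(2*x)/13 + C1*cos(3*x)*exp(x) + C2*exp(x)*sin(3*x).
Apply the initial conditions: f(0) = -3/26 + C1 = 1 and f'(0) = 2/13 + C1 + 3*C2 = -5. Solving gives C1 = 29/26, C2 = -163/78.

f = -3*cos(2*x)/26 + sin(2*x)/13 - 163*exp(x)*sin(3*x)/78 + 29*cos(3*x)*exp(x)/26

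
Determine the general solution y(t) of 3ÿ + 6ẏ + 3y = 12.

Divide through by 3: y'' + 2y' + y = 4.
Characteristic equation r² + 2r + 1 = 0 has discriminant (2)² - 4·(1) = 0, so r = -1 is a repeated root.
Hence y_h = (C1 + C2*t)*exp(-t).
For the particular solution try y_p = A0. Substituting and matching coefficients of each power of t gives A0 = 4, so y_p = 4.

y = 4 + C1*exp(-t) + C2*t*exp(-t)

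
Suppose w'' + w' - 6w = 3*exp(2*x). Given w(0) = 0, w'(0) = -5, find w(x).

w = -28*exp(2*x)/25 + 28*exp(-3*x)/25 + 3*x*exp(2*x)/5

Characteristic equation r² + r - 6 = 0 factors as (r - 2)(r + 3) = 0, so r = 2, -3.
Hence w_h = C1*exp(2*x) + C2*exp(-3*x).
Since exp(2*x) solves the homogeneous equation (r = 2 is a root of multiplicity 1), multiply the trial by x. Try w_p = A*x*exp(2*x). Substituting into the equation and dividing by exp(2*x) gives A = 3/5, so w_p = 3*x*exp(2*x)/5.
General solution: w = C1*exp(2*x) + C2*exp(-3*x) + 3*x*exp(2*x)/5.
Apply the initial conditions: w(0) = C1 + C2 = 0 and w'(0) = 3/5 - 3*C2 + 2*C1 = -5. Solving gives C1 = -28/25, C2 = 28/25.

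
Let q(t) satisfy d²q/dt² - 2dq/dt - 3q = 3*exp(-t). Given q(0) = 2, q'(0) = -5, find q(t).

Characteristic equation r² - 2r - 3 = 0 factors as (r - 3)(r + 1) = 0, so r = 3, -1.
Hence q_h = C1*exp(3*t) + C2*exp(-t).
Since exp(-t) solves the homogeneous equation (r = -1 is a root of multiplicity 1), multiply the trial by t. Try q_p = A*t*exp(-t). Substituting into the equation and dividing by exp(-t) gives A = -3/4, so q_p = -3*t*exp(-t)/4.
General solution: q = C1*exp(3*t) + C2*exp(-t) - 3*t*exp(-t)/4.
Apply the initial conditions: q(0) = C1 + C2 = 2 and q'(0) = -3/4 - C2 + 3*C1 = -5. Solving gives C1 = -9/16, C2 = 41/16.

q = -9*exp(3*t)/16 + 41*exp(-t)/16 - 3*t*exp(-t)/4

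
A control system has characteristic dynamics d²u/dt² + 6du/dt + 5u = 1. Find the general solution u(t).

Characteristic equation r² + 6r + 5 = 0 factors as (r + 5)(r + 1) = 0, so r = -5, -1.
Hence u_h = C1*exp(-5*t) + C2*exp(-t).
For the particular solution try u_p = A0. Substituting and matching coefficients of each power of t gives A0 = 1/5, so u_p = 1/5.

u = 1/5 + C1*exp(-5*t) + C2*exp(-t)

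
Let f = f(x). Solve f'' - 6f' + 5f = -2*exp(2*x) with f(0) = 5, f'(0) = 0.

f = -17*exp(5*x)/12 + 2*exp(2*x)/3 + 23*exp(x)/4

Characteristic equation r² - 6r + 5 = 0 factors as (r - 5)(r - 1) = 0, so r = 5, 1.
Hence f_h = C1*exp(5*x) + C2*exp(x).
Try f_p = A*exp(2*x). Substituting into the equation and dividing by exp(2*x) gives A = 2/3, so f_p = 2*exp(2*x)/3.
General solution: f = 2*exp(2*x)/3 + C1*exp(5*x) + C2*exp(x).
Apply the initial conditions: f(0) = 2/3 + C1 + C2 = 5 and f'(0) = 4/3 + C2 + 5*C1 = 0. Solving gives C1 = -17/12, C2 = 23/4.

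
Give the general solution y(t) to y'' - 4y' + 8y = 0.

y = C1*cos(2*t)*exp(2*t) + C2*exp(2*t)*sin(2*t)

Characteristic equation r² - 4r + 8 = 0 has discriminant (-4)² - 4·(8) = -16 < 0, so r = 2 ± 2i.
Hence y_h = C1*cos(2*t)*exp(2*t) + C2*exp(2*t)*sin(2*t).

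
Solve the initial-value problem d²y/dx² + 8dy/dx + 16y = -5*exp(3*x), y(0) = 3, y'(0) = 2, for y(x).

y = -5*exp(3*x)/49 + 152*exp(-4*x)/49 + 103*x*exp(-4*x)/7

Characteristic equation r² + 8r + 16 = 0 has discriminant (8)² - 4·(16) = 0, so r = -4 is a repeated root.
Hence y_h = (C1 + C2*x)*exp(-4*x).
Try y_p = A*exp(3*x). Substituting into the equation and dividing by exp(3*x) gives A = -5/49, so y_p = -5*exp(3*x)/49.
General solution: y = -5*exp(3*x)/49 + C1*exp(-4*x) + C2*x*exp(-4*x).
Apply the initial conditions: y(0) = -5/49 + C1 = 3 and y'(0) = -15/49 + C2 - 4*C1 = 2. Solving gives C1 = 152/49, C2 = 103/7.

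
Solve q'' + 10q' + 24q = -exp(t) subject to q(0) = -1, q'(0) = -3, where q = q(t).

q = -22*exp(-4*t)/5 - exp(t)/35 + 24*exp(-6*t)/7

Characteristic equation r² + 10r + 24 = 0 factors as (r + 6)(r + 4) = 0, so r = -6, -4.
Hence q_h = C1*exp(-6*t) + C2*exp(-4*t).
Try q_p = A*exp(t). Substituting into the equation and dividing by exp(t) gives A = -1/35, so q_p = -exp(t)/35.
General solution: q = -exp(t)/35 + C1*exp(-6*t) + C2*exp(-4*t).
Apply the initial conditions: q(0) = -1/35 + C1 + C2 = -1 and q'(0) = -1/35 - 6*C1 - 4*C2 = -3. Solving gives C1 = 24/7, C2 = -22/5.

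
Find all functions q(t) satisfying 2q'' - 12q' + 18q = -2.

Divide through by 2: q'' - 6q' + 9q = -1.
Characteristic equation r² - 6r + 9 = 0 has discriminant (-6)² - 4·(9) = 0, so r = 3 is a repeated root.
Hence q_h = (C1 + C2*t)*exp(3*t).
For the particular solution try q_p = A0. Substituting and matching coefficients of each power of t gives A0 = -1/9, so q_p = -1/9.

q = -1/9 + C1*exp(3*t) + C2*t*exp(3*t)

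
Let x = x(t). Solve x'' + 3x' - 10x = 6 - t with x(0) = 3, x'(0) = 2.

Characteristic equation r² + 3r - 10 = 0 factors as (r - 2)(r + 5) = 0, so r = 2, -5.
Hence x_h = C1*exp(2*t) + C2*exp(-5*t).
For the particular solution try x_p = A0 + A1*t. Substituting and matching coefficients of each power of t gives A0 = -57/100, A1 = 1/10, so x_p = -57/100 + t/10.
General solution: x = -57/100 + t/10 + C1*exp(2*t) + C2*exp(-5*t).
Apply the initial conditions: x(0) = -57/100 + C1 + C2 = 3 and x'(0) = 1/10 - 5*C2 + 2*C1 = 2. Solving gives C1 = 79/28, C2 = 131/175.

x = -57/100 + t/10 + 79*exp(2*t)/28 + 131*exp(-5*t)/175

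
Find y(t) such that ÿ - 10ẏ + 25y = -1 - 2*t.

y = -9/125 - 2*t/25 + C1*exp(5*t) + C2*t*exp(5*t)

Characteristic equation r² - 10r + 25 = 0 has discriminant (-10)² - 4·(25) = 0, so r = 5 is a repeated root.
Hence y_h = (C1 + C2*t)*exp(5*t).
For the particular solution try y_p = A0 + A1*t. Substituting and matching coefficients of each power of t gives A0 = -9/125, A1 = -2/25, so y_p = -9/125 - 2*t/25.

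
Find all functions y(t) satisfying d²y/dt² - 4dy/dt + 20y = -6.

Characteristic equation r² - 4r + 20 = 0 has discriminant (-4)² - 4·(20) = -64 < 0, so r = 2 ± 4i.
Hence y_h = C1*cos(4*t)*exp(2*t) + C2*exp(2*t)*sin(4*t).
For the particular solution try y_p = A0. Substituting and matching coefficients of each power of t gives A0 = -3/10, so y_p = -3/10.

y = -3/10 + C1*cos(4*t)*exp(2*t) + C2*exp(2*t)*sin(4*t)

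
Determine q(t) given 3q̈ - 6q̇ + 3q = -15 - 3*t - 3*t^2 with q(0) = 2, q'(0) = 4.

q = -13 - t**2 - 5*t + 15*exp(t) - 6*t*exp(t)

Divide through by 3: q'' - 2q' + q = -5 - t - t^2.
Characteristic equation r² - 2r + 1 = 0 has discriminant (-2)² - 4·(1) = 0, so r = 1 is a repeated root.
Hence q_h = (C1 + C2*t)*exp(t).
For the particular solution try q_p = A0 + A1*t + A2*t^2. Substituting and matching coefficients of each power of t gives A0 = -13, A1 = -5, A2 = -1, so q_p = -13 - t^2 - 5*t.
General solution: q = -13 - t^2 - 5*t + C1*exp(t) + C2*t*exp(t).
Apply the initial conditions: q(0) = -13 + C1 = 2 and q'(0) = -5 + C1 + C2 = 4. Solving gives C1 = 15, C2 = -6.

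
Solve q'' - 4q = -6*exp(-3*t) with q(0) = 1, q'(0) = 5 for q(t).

Characteristic equation r² - 4 = 0 factors as (r - 2)(r + 2) = 0, so r = 2, -2.
Hence q_h = C1*exp(2*t) + C2*exp(-2*t).
Try q_p = A*exp(-3*t). Substituting into the equation and dividing by exp(-3*t) gives A = -6/5, so q_p = -6*exp(-3*t)/5.
General solution: q = -6*exp(-3*t)/5 + C1*exp(2*t) + C2*exp(-2*t).
Apply the initial conditions: q(0) = -6/5 + C1 + C2 = 1 and q'(0) = 18/5 - 2*C2 + 2*C1 = 5. Solving gives C1 = 29/20, C2 = 3/4.

q = -6*exp(-3*t)/5 + 3*exp(-2*t)/4 + 29*exp(2*t)/20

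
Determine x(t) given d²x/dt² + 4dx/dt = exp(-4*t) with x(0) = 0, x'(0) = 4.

x = 17/16 - 17*exp(-4*t)/16 - t*exp(-4*t)/4

Characteristic equation r² + 4r = 0 factors as (r + 4)r = 0, so r = -4, 0.
Hence x_h = C1*exp(-4*t) + C2.
Since exp(-4*t) solves the homogeneous equation (r = -4 is a root of multiplicity 1), multiply the trial by t. Try x_p = A*t*exp(-4*t). Substituting into the equation and dividing by exp(-4*t) gives A = -1/4, so x_p = -t*exp(-4*t)/4.
General solution: x = C2 + C1*exp(-4*t) - t*exp(-4*t)/4.
Apply the initial conditions: x(0) = C1 + C2 = 0 and x'(0) = -1/4 - 4*C1 = 4. Solving gives C1 = -17/16, C2 = 17/16.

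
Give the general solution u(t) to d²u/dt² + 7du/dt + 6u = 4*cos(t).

Characteristic equation r² + 7r + 6 = 0 factors as (r + 1)(r + 6) = 0, so r = -1, -6.
Hence u_h = C1*exp(-t) + C2*exp(-6*t).
Try u_p = A*cos(t) + B*sin(t). Substituting and equating the coefficients of cos(t) and sin(t) gives A = 10/37, B = 14/37, so u_p = 10*cos(t)/37 + 14*sin(t)/37.

u = 10*cos(t)/37 + 14*sin(t)/37 + C1*exp(-t) + C2*exp(-6*t)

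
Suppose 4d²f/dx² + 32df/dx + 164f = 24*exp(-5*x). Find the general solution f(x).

f = 3*exp(-5*x)/13 + C1*cos(5*x)*exp(-4*x) + C2*exp(-4*x)*sin(5*x)

Divide through by 4: f'' + 8f' + 41f = 6*exp(-5*x).
Characteristic equation r² + 8r + 41 = 0 has discriminant (8)² - 4·(41) = -100 < 0, so r = -4 ± 5i.
Hence f_h = C1*cos(5*x)*exp(-4*x) + C2*exp(-4*x)*sin(5*x).
Try f_p = A*exp(-5*x). Substituting into the equation and dividing by exp(-5*x) gives A = 3/13, so f_p = 3*exp(-5*x)/13.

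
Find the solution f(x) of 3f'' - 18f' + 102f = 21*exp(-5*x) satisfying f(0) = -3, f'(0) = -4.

Divide through by 3: f'' - 6f' + 34f = 7*exp(-5*x).
Characteristic equation r² - 6r + 34 = 0 has discriminant (-6)² - 4·(34) = -100 < 0, so r = 3 ± 5i.
Hence f_h = C1*cos(5*x)*exp(3*x) + C2*exp(3*x)*sin(5*x).
Try f_p = A*exp(-5*x). Substituting into the equation and dividing by exp(-5*x) gives A = 7/89, so f_p = 7*exp(-5*x)/89.
General solution: f = 7*exp(-5*x)/89 + C1*cos(5*x)*exp(3*x) + C2*exp(3*x)*sin(5*x).
Apply the initial conditions: f(0) = 7/89 + C1 = -3 and f'(0) = -35/89 + 3*C1 + 5*C2 = -4. Solving gives C1 = -274/89, C2 = 501/445.

f = 7*exp(-5*x)/89 - 274*cos(5*x)*exp(3*x)/89 + 501*exp(3*x)*sin(5*x)/445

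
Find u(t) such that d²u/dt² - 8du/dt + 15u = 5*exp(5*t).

Characteristic equation r² - 8r + 15 = 0 factors as (r - 5)(r - 3) = 0, so r = 5, 3.
Hence u_h = C1*exp(5*t) + C2*exp(3*t).
Since exp(5*t) solves the homogeneous equation (r = 5 is a root of multiplicity 1), multiply the trial by t. Try u_p = A*t*exp(5*t). Substituting into the equation and dividing by exp(5*t) gives A = 5/2, so u_p = 5*t*exp(5*t)/2.

u = C1*exp(5*t) + C2*exp(3*t) + 5*t*exp(5*t)/2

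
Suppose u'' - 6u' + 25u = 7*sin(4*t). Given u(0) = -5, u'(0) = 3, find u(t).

Characteristic equation r² - 6r + 25 = 0 has discriminant (-6)² - 4·(25) = -64 < 0, so r = 3 ± 4i.
Hence u_h = C1*cos(4*t)*exp(3*t) + C2*exp(3*t)*sin(4*t).
Try u_p = A*cos(4*t) + B*sin(4*t). Substituting and equating the coefficients of cos(4t) and sin(4t) gives A = 56/219, B = 7/73, so u_p = 7*sin(4*t)/73 + 56*cos(4*t)/219.
General solution: u = 7*sin(4*t)/73 + 56*cos(4*t)/219 + C1*cos(4*t)*exp(3*t) + C2*exp(3*t)*sin(4*t).
Apply the initial conditions: u(0) = 56/219 + C1 = -5 and u'(0) = 28/73 + 3*C1 + 4*C2 = 3. Solving gives C1 = -1151/219, C2 = 671/146.

u = 7*sin(4*t)/73 + 56*cos(4*t)/219 - 1151*cos(4*t)*exp(3*t)/219 + 671*exp(3*t)*sin(4*t)/146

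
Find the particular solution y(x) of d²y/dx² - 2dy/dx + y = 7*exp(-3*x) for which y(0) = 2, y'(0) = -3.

Characteristic equation r² - 2r + 1 = 0 has discriminant (-2)² - 4·(1) = 0, so r = 1 is a repeated root.
Hence y_h = (C1 + C2*x)*exp(x).
Try y_p = A*exp(-3*x). Substituting into the equation and dividing by exp(-3*x) gives A = 7/16, so y_p = 7*exp(-3*x)/16.
General solution: y = 7*exp(-3*x)/16 + C1*exp(x) + C2*x*exp(x).
Apply the initial conditions: y(0) = 7/16 + C1 = 2 and y'(0) = -21/16 + C1 + C2 = -3. Solving gives C1 = 25/16, C2 = -13/4.

y = 7*exp(-3*x)/16 + 25*exp(x)/16 - 13*x*exp(x)/4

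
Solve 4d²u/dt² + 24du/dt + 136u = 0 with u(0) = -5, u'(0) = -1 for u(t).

Divide through by 4: u'' + 6u' + 34u = 0.
Characteristic equation r² + 6r + 34 = 0 has discriminant (6)² - 4·(34) = -100 < 0, so r = -3 ± 5i.
Hence u_h = C1*cos(5*t)*exp(-3*t) + C2*exp(-3*t)*sin(5*t).
Apply the initial conditions: u(0) = C1 = -5 and u'(0) = -3*C1 + 5*C2 = -1. Solving gives C1 = -5, C2 = -16/5.

u = -5*cos(5*t)*exp(-3*t) - 16*exp(-3*t)*sin(5*t)/5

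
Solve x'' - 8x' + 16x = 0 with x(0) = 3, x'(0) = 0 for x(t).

Characteristic equation r² - 8r + 16 = 0 has discriminant (-8)² - 4·(16) = 0, so r = 4 is a repeated root.
Hence x_h = (C1 + C2*t)*exp(4*t).
Apply the initial conditions: x(0) = C1 = 3 and x'(0) = C2 + 4*C1 = 0. Solving gives C1 = 3, C2 = -12.

x = 3*exp(4*t) - 12*t*exp(4*t)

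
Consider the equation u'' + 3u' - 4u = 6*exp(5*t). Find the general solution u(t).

Characteristic equation r² + 3r - 4 = 0 factors as (r + 4)(r - 1) = 0, so r = -4, 1.
Hence u_h = C1*exp(-4*t) + C2*exp(t).
Try u_p = A*exp(5*t). Substituting into the equation and dividing by exp(5*t) gives A = 1/6, so u_p = exp(5*t)/6.

u = exp(5*t)/6 + C1*exp(-4*t) + C2*exp(t)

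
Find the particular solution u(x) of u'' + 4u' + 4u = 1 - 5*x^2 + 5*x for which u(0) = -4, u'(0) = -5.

u = -23/8 - 9*exp(-2*x)/8 - 5*x**2/4 + 15*x/4 - 11*x*exp(-2*x)

Characteristic equation r² + 4r + 4 = 0 has discriminant (4)² - 4·(4) = 0, so r = -2 is a repeated root.
Hence u_h = (C1 + C2*x)*exp(-2*x).
For the particular solution try u_p = A0 + A1*x + A2*x^2. Substituting and matching coefficients of each power of x gives A0 = -23/8, A1 = 15/4, A2 = -5/4, so u_p = -23/8 - 5*x^2/4 + 15*x/4.
General solution: u = -23/8 - 5*x^2/4 + 15*x/4 + C1*exp(-2*x) + C2*x*exp(-2*x).
Apply the initial conditions: u(0) = -23/8 + C1 = -4 and u'(0) = 15/4 + C2 - 2*C1 = -5. Solving gives C1 = -9/8, C2 = -11.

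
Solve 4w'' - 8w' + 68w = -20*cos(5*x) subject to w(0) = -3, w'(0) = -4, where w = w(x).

w = 10*cos(5*x)/41 + 25*sin(5*x)/82 - 187*exp(x)*sin(4*x)/328 - 133*cos(4*x)*exp(x)/41

Divide through by 4: w'' - 2w' + 17w = -5*cos(5*x).
Characteristic equation r² - 2r + 17 = 0 has discriminant (-2)² - 4·(17) = -64 < 0, so r = 1 ± 4i.
Hence w_h = C1*cos(4*x)*exp(x) + C2*exp(x)*sin(4*x).
Try w_p = A*cos(5*x) + B*sin(5*x). Substituting and equating the coefficients of cos(5x) and sin(5x) gives A = 10/41, B = 25/82, so w_p = 10*cos(5*x)/41 + 25*sin(5*x)/82.
General solution: w = 10*cos(5*x)/41 + 25*sin(5*x)/82 + C1*cos(4*x)*exp(x) + C2*exp(x)*sin(4*x).
Apply the initial conditions: w(0) = 10/41 + C1 = -3 and w'(0) = 125/82 + C1 + 4*C2 = -4. Solving gives C1 = -133/41, C2 = -187/328.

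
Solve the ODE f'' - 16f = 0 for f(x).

Characteristic equation r² - 16 = 0 factors as (r - 4)(r + 4) = 0, so r = 4, -4.
Hence f_h = C1*exp(4*x) + C2*exp(-4*x).

f = C1*exp(4*x) + C2*exp(-4*x)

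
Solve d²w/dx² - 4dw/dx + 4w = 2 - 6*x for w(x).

Characteristic equation r² - 4r + 4 = 0 has discriminant (-4)² - 4·(4) = 0, so r = 2 is a repeated root.
Hence w_h = (C1 + C2*x)*exp(2*x).
For the particular solution try w_p = A0 + A1*x. Substituting and matching coefficients of each power of x gives A0 = -1, A1 = -3/2, so w_p = -1 - 3*x/2.

w = -1 - 3*x/2 + C1*exp(2*x) + C2*x*exp(2*x)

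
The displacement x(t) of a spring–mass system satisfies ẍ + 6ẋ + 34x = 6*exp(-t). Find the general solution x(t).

Characteristic equation r² + 6r + 34 = 0 has discriminant (6)² - 4·(34) = -100 < 0, so r = -3 ± 5i.
Hence x_h = C1*cos(5*t)*exp(-3*t) + C2*exp(-3*t)*sin(5*t).
Try x_p = A*exp(-t). Substituting into the equation and dividing by exp(-t) gives A = 6/29, so x_p = 6*exp(-t)/29.

x = 6*exp(-t)/29 + C1*cos(5*t)*exp(-3*t) + C2*exp(-3*t)*sin(5*t)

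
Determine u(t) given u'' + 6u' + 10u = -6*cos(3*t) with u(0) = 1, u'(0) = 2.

Characteristic equation r² + 6r + 10 = 0 has discriminant (6)² - 4·(10) = -4 < 0, so r = -3 ± i.
Hence u_h = C1*cos(t)*exp(-3*t) + C2*exp(-3*t)*sin(t).
Try u_p = A*cos(3*t) + B*sin(3*t). Substituting and equating the coefficients of cos(3t) and sin(3t) gives A = -6/325, B = -108/325, so u_p = -108*sin(3*t)/325 - 6*cos(3*t)/325.
General solution: u = -108*sin(3*t)/325 - 6*cos(3*t)/325 + C1*cos(t)*exp(-3*t) + C2*exp(-3*t)*sin(t).
Apply the initial conditions: u(0) = -6/325 + C1 = 1 and u'(0) = -324/325 + C2 - 3*C1 = 2. Solving gives C1 = 331/325, C2 = 1967/325.

u = -108*sin(3*t)/325 - 6*cos(3*t)/325 + 331*cos(t)*exp(-3*t)/325 + 1967*exp(-3*t)*sin(t)/325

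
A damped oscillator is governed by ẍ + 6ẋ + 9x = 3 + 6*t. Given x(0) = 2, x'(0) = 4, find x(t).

x = -1/9 + 2*t/3 + 19*exp(-3*t)/9 + 29*t*exp(-3*t)/3

Characteristic equation r² + 6r + 9 = 0 has discriminant (6)² - 4·(9) = 0, so r = -3 is a repeated root.
Hence x_h = (C1 + C2*t)*exp(-3*t).
For the particular solution try x_p = A0 + A1*t. Substituting and matching coefficients of each power of t gives A0 = -1/9, A1 = 2/3, so x_p = -1/9 + 2*t/3.
General solution: x = -1/9 + 2*t/3 + C1*exp(-3*t) + C2*t*exp(-3*t).
Apply the initial conditions: x(0) = -1/9 + C1 = 2 and x'(0) = 2/3 + C2 - 3*C1 = 4. Solving gives C1 = 19/9, C2 = 29/3.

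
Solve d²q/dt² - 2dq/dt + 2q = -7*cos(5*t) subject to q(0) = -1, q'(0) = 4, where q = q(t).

Characteristic equation r² - 2r + 2 = 0 has discriminant (-2)² - 4·(2) = -4 < 0, so r = 1 ± i.
Hence q_h = C1*cos(t)*exp(t) + C2*exp(t)*sin(t).
Try q_p = A*cos(5*t) + B*sin(5*t). Substituting and equating the coefficients of cos(5t) and sin(5t) gives A = 161/629, B = 70/629, so q_p = 70*sin(5*t)/629 + 161*cos(5*t)/629.
General solution: q = 70*sin(5*t)/629 + 161*cos(5*t)/629 + C1*cos(t)*exp(t) + C2*exp(t)*sin(t).
Apply the initial conditions: q(0) = 161/629 + C1 = -1 and q'(0) = 350/629 + C1 + C2 = 4. Solving gives C1 = -790/629, C2 = 2956/629.

q = 70*sin(5*t)/629 + 161*cos(5*t)/629 - 790*cos(t)*exp(t)/629 + 2956*exp(t)*sin(t)/629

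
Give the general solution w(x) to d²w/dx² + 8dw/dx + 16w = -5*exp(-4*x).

w = C1*exp(-4*x) - 5*x**2*exp(-4*x)/2 + C2*x*exp(-4*x)

Characteristic equation r² + 8r + 16 = 0 has discriminant (8)² - 4·(16) = 0, so r = -4 is a repeated root.
Hence w_h = (C1 + C2*x)*exp(-4*x).
Since exp(-4*x) solves the homogeneous equation (r = -4 is a root of multiplicity 2), multiply the trial by x^2. Try w_p = A*x^2*exp(-4*x). Substituting into the equation and dividing by exp(-4*x) gives A = -5/2, so w_p = -5*x^2*exp(-4*x)/2.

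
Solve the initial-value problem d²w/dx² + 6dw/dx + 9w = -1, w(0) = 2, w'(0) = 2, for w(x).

Characteristic equation r² + 6r + 9 = 0 has discriminant (6)² - 4·(9) = 0, so r = -3 is a repeated root.
Hence w_h = (C1 + C2*x)*exp(-3*x).
For the particular solution try w_p = A0. Substituting and matching coefficients of each power of x gives A0 = -1/9, so w_p = -1/9.
General solution: w = -1/9 + C1*exp(-3*x) + C2*x*exp(-3*x).
Apply the initial conditions: w(0) = -1/9 + C1 = 2 and w'(0) = C2 - 3*C1 = 2. Solving gives C1 = 19/9, C2 = 25/3.

w = -1/9 + 19*exp(-3*x)/9 + 25*x*exp(-3*x)/3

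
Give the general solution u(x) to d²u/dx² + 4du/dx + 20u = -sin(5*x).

u = sin(5*x)/85 + 4*cos(5*x)/85 + C1*cos(4*x)*exp(-2*x) + C2*exp(-2*x)*sin(4*x)

Characteristic equation r² + 4r + 20 = 0 has discriminant (4)² - 4·(20) = -64 < 0, so r = -2 ± 4i.
Hence u_h = C1*cos(4*x)*exp(-2*x) + C2*exp(-2*x)*sin(4*x).
Try u_p = A*cos(5*x) + B*sin(5*x). Substituting and equating the coefficients of cos(5x) and sin(5x) gives A = 4/85, B = 1/85, so u_p = sin(5*x)/85 + 4*cos(5*x)/85.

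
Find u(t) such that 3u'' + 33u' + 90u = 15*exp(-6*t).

u = C1*exp(-6*t) + C2*exp(-5*t) - 5*t*exp(-6*t)

Divide through by 3: u'' + 11u' + 30u = 5*exp(-6*t).
Characteristic equation r² + 11r + 30 = 0 factors as (r + 6)(r + 5) = 0, so r = -6, -5.
Hence u_h = C1*exp(-6*t) + C2*exp(-5*t).
Since exp(-6*t) solves the homogeneous equation (r = -6 is a root of multiplicity 1), multiply the trial by t. Try u_p = A*t*exp(-6*t). Substituting into the equation and dividing by exp(-6*t) gives A = -5, so u_p = -5*t*exp(-6*t).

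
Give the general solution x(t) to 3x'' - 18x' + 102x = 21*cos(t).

Divide through by 3: x'' - 6x' + 34x = 7*cos(t).
Characteristic equation r² - 6r + 34 = 0 has discriminant (-6)² - 4·(34) = -100 < 0, so r = 3 ± 5i.
Hence x_h = C1*cos(5*t)*exp(3*t) + C2*exp(3*t)*sin(5*t).
Try x_p = A*cos(t) + B*sin(t). Substituting and equating the coefficients of cos(t) and sin(t) gives A = 77/375, B = -14/375, so x_p = -14*sin(t)/375 + 77*cos(t)/375.

x = -14*sin(t)/375 + 77*cos(t)/375 + C1*cos(5*t)*exp(3*t) + C2*exp(3*t)*sin(5*t)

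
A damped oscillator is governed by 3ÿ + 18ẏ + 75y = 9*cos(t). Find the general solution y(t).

y = sin(t)/34 + 2*cos(t)/17 + C1*cos(4*t)*exp(-3*t) + C2*exp(-3*t)*sin(4*t)

Divide through by 3: y'' + 6y' + 25y = 3*cos(t).
Characteristic equation r² + 6r + 25 = 0 has discriminant (6)² - 4·(25) = -64 < 0, so r = -3 ± 4i.
Hence y_h = C1*cos(4*t)*exp(-3*t) + C2*exp(-3*t)*sin(4*t).
Try y_p = A*cos(t) + B*sin(t). Substituting and equating the coefficients of cos(t) and sin(t) gives A = 2/17, B = 1/34, so y_p = sin(t)/34 + 2*cos(t)/17.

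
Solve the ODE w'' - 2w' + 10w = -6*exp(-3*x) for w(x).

Characteristic equation r² - 2r + 10 = 0 has discriminant (-2)² - 4·(10) = -36 < 0, so r = 1 ± 3i.
Hence w_h = C1*cos(3*x)*exp(x) + C2*exp(x)*sin(3*x).
Try w_p = A*exp(-3*x). Substituting into the equation and dividing by exp(-3*x) gives A = -6/25, so w_p = -6*exp(-3*x)/25.

w = -6*exp(-3*x)/25 + C1*cos(3*x)*exp(x) + C2*exp(x)*sin(3*x)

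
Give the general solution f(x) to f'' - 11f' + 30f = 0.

Characteristic equation r² - 11r + 30 = 0 factors as (r - 6)(r - 5) = 0, so r = 6, 5.
Hence f_h = C1*exp(6*x) + C2*exp(5*x).

f = C1*exp(6*x) + C2*exp(5*x)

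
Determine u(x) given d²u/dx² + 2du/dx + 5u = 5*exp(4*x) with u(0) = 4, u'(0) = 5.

Characteristic equation r² + 2r + 5 = 0 has discriminant (2)² - 4·(5) = -16 < 0, so r = -1 ± 2i.
Hence u_h = C1*cos(2*x)*exp(-x) + C2*exp(-x)*sin(2*x).
Try u_p = A*exp(4*x). Substituting into the equation and dividing by exp(4*x) gives A = 5/29, so u_p = 5*exp(4*x)/29.
General solution: u = 5*exp(4*x)/29 + C1*cos(2*x)*exp(-x) + C2*exp(-x)*sin(2*x).
Apply the initial conditions: u(0) = 5/29 + C1 = 4 and u'(0) = 20/29 - C1 + 2*C2 = 5. Solving gives C1 = 111/29, C2 = 118/29.

u = 5*exp(4*x)/29 + 111*cos(2*x)*exp(-x)/29 + 118*exp(-x)*sin(2*x)/29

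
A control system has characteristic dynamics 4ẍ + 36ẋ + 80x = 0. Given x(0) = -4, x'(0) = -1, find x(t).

x = -21*exp(-4*t) + 17*exp(-5*t)

Divide through by 4: x'' + 9x' + 20x = 0.
Characteristic equation r² + 9r + 20 = 0 factors as (r + 4)(r + 5) = 0, so r = -4, -5.
Hence x_h = C1*exp(-4*t) + C2*exp(-5*t).
Apply the initial conditions: x(0) = C1 + C2 = -4 and x'(0) = -5*C2 - 4*C1 = -1. Solving gives C1 = -21, C2 = 17.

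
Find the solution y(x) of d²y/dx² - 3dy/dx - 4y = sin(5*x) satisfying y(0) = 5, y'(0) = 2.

y = -29*sin(5*x)/1066 + 15*cos(5*x)/1066 + 292*exp(4*x)/205 + 463*exp(-x)/130

Characteristic equation r² - 3r - 4 = 0 factors as (r + 1)(r - 4) = 0, so r = -1, 4.
Hence y_h = C1*exp(-x) + C2*exp(4*x).
Try y_p = A*cos(5*x) + B*sin(5*x). Substituting and equating the coefficients of cos(5x) and sin(5x) gives A = 15/1066, B = -29/1066, so y_p = -29*sin(5*x)/1066 + 15*cos(5*x)/1066.
General solution: y = -29*sin(5*x)/1066 + 15*cos(5*x)/1066 + C1*exp(-x) + C2*exp(4*x).
Apply the initial conditions: y(0) = 15/1066 + C1 + C2 = 5 and y'(0) = -145/1066 - C1 + 4*C2 = 2. Solving gives C1 = 463/130, C2 = 292/205.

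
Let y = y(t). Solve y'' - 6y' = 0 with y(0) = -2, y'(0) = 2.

Characteristic equation r² - 6r = 0 factors as (r - 6)r = 0, so r = 6, 0.
Hence y_h = C1*exp(6*t) + C2.
Apply the initial conditions: y(0) = C1 + C2 = -2 and y'(0) = 6*C1 = 2. Solving gives C1 = 1/3, C2 = -7/3.

y = -7/3 + exp(6*t)/3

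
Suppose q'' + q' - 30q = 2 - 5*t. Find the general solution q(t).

q = -11/180 + t/6 + C1*exp(5*t) + C2*exp(-6*t)

Characteristic equation r² + r - 30 = 0 factors as (r - 5)(r + 6) = 0, so r = 5, -6.
Hence q_h = C1*exp(5*t) + C2*exp(-6*t).
For the particular solution try q_p = A0 + A1*t. Substituting and matching coefficients of each power of t gives A0 = -11/180, A1 = 1/6, so q_p = -11/180 + t/6.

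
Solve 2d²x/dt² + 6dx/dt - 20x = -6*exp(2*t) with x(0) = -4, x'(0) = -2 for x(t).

Divide through by 2: x'' + 3x' - 10x = -3*exp(2*t).
Characteristic equation r² + 3r - 10 = 0 factors as (r + 5)(r - 2) = 0, so r = -5, 2.
Hence x_h = C1*exp(-5*t) + C2*exp(2*t).
Since exp(2*t) solves the homogeneous equation (r = 2 is a root of multiplicity 1), multiply the trial by t. Try x_p = A*t*exp(2*t). Substituting into the equation and dividing by exp(2*t) gives A = -3/7, so x_p = -3*t*exp(2*t)/7.
General solution: x = C1*exp(-5*t) + C2*exp(2*t) - 3*t*exp(2*t)/7.
Apply the initial conditions: x(0) = C1 + C2 = -4 and x'(0) = -3/7 - 5*C1 + 2*C2 = -2. Solving gives C1 = -45/49, C2 = -151/49.

x = -151*exp(2*t)/49 - 45*exp(-5*t)/49 - 3*t*exp(2*t)/7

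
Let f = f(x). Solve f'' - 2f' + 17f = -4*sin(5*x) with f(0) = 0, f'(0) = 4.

Characteristic equation r² - 2r + 17 = 0 has discriminant (-2)² - 4·(17) = -64 < 0, so r = 1 ± 4i.
Hence f_h = C1*cos(4*x)*exp(x) + C2*exp(x)*sin(4*x).
Try f_p = A*cos(5*x) + B*sin(5*x). Substituting and equating the coefficients of cos(5x) and sin(5x) gives A = -10/41, B = 8/41, so f_p = -10*cos(5*x)/41 + 8*sin(5*x)/41.
General solution: f = -10*cos(5*x)/41 + 8*sin(5*x)/41 + C1*cos(4*x)*exp(x) + C2*exp(x)*sin(4*x).
Apply the initial conditions: f(0) = -10/41 + C1 = 0 and f'(0) = 40/41 + C1 + 4*C2 = 4. Solving gives C1 = 10/41, C2 = 57/82.

f = -10*cos(5*x)/41 + 8*sin(5*x)/41 + 10*cos(4*x)*exp(x)/41 + 57*exp(x)*sin(4*x)/82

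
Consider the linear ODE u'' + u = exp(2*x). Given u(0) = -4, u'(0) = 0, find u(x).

u = -21*cos(x)/5 - 2*sin(x)/5 + exp(2*x)/5

Characteristic equation r² + 1 = 0 has discriminant (0)² - 4·(1) = -4 < 0, so r = ± i.
Hence u_h = C1*cos(x) + C2*sin(x).
Try u_p = A*exp(2*x). Substituting into the equation and dividing by exp(2*x) gives A = 1/5, so u_p = exp(2*x)/5.
General solution: u = exp(2*x)/5 + C1*cos(x) + C2*sin(x).
Apply the initial conditions: u(0) = 1/5 + C1 = -4 and u'(0) = 2/5 + C2 = 0. Solving gives C1 = -21/5, C2 = -2/5.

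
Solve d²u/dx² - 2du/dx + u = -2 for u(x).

Characteristic equation r² - 2r + 1 = 0 has discriminant (-2)² - 4·(1) = 0, so r = 1 is a repeated root.
Hence u_h = (C1 + C2*x)*exp(x).
For the particular solution try u_p = A0. Substituting and matching coefficients of each power of x gives A0 = -2, so u_p = -2.

u = -2 + C1*exp(x) + C2*x*exp(x)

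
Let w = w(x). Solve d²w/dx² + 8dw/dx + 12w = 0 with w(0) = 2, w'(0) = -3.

Characteristic equation r² + 8r + 12 = 0 factors as (r + 2)(r + 6) = 0, so r = -2, -6.
Hence w_h = C1*exp(-2*x) + C2*exp(-6*x).
Apply the initial conditions: w(0) = C1 + C2 = 2 and w'(0) = -6*C2 - 2*C1 = -3. Solving gives C1 = 9/4, C2 = -1/4.

w = -exp(-6*x)/4 + 9*exp(-2*x)/4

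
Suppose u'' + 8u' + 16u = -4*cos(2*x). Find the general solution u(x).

Characteristic equation r² + 8r + 16 = 0 has discriminant (8)² - 4·(16) = 0, so r = -4 is a repeated root.
Hence u_h = (C1 + C2*x)*exp(-4*x).
Try u_p = A*cos(2*x) + B*sin(2*x). Substituting and equating the coefficients of cos(2x) and sin(2x) gives A = -3/25, B = -4/25, so u_p = -4*sin(2*x)/25 - 3*cos(2*x)/25.

u = -4*sin(2*x)/25 - 3*cos(2*x)/25 + C1*exp(-4*x) + C2*x*exp(-4*x)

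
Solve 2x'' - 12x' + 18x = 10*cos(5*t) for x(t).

Divide through by 2: x'' - 6x' + 9x = 5*cos(5*t).
Characteristic equation r² - 6r + 9 = 0 has discriminant (-6)² - 4·(9) = 0, so r = 3 is a repeated root.
Hence x_h = (C1 + C2*t)*exp(3*t).
Try x_p = A*cos(5*t) + B*sin(5*t). Substituting and equating the coefficients of cos(5t) and sin(5t) gives A = -20/289, B = -75/578, so x_p = -75*sin(5*t)/578 - 20*cos(5*t)/289.

x = -75*sin(5*t)/578 - 20*cos(5*t)/289 + C1*exp(3*t) + C2*t*exp(3*t)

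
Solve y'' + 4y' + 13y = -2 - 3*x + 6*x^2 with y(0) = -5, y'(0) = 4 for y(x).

y = -146/2197 - 87*x/169 + 6*x**2/13 - 11759*exp(-2*x)*sin(3*x)/6591 - 10839*cos(3*x)*exp(-2*x)/2197

Characteristic equation r² + 4r + 13 = 0 has discriminant (4)² - 4·(13) = -36 < 0, so r = -2 ± 3i.
Hence y_h = C1*cos(3*x)*exp(-2*x) + C2*exp(-2*x)*sin(3*x).
For the particular solution try y_p = A0 + A1*x + A2*x^2. Substituting and matching coefficients of each power of x gives A0 = -146/2197, A1 = -87/169, A2 = 6/13, so y_p = -146/2197 - 87*x/169 + 6*x^2/13.
General solution: y = -146/2197 - 87*x/169 + 6*x^2/13 + C1*cos(3*x)*exp(-2*x) + C2*exp(-2*x)*sin(3*x).
Apply the initial conditions: y(0) = -146/2197 + C1 = -5 and y'(0) = -87/169 - 2*C1 + 3*C2 = 4. Solving gives C1 = -10839/2197, C2 = -11759/6591.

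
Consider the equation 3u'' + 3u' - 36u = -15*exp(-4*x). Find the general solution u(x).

u = C1*exp(-4*x) + C2*exp(3*x) + 5*x*exp(-4*x)/7

Divide through by 3: u'' + u' - 12u = -5*exp(-4*x).
Characteristic equation r² + r - 12 = 0 factors as (r + 4)(r - 3) = 0, so r = -4, 3.
Hence u_h = C1*exp(-4*x) + C2*exp(3*x).
Since exp(-4*x) solves the homogeneous equation (r = -4 is a root of multiplicity 1), multiply the trial by x. Try u_p = A*x*exp(-4*x). Substituting into the equation and dividing by exp(-4*x) gives A = 5/7, so u_p = 5*x*exp(-4*x)/7.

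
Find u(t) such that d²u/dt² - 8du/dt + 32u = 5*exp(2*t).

Characteristic equation r² - 8r + 32 = 0 has discriminant (-8)² - 4·(32) = -64 < 0, so r = 4 ± 4i.
Hence u_h = C1*cos(4*t)*exp(4*t) + C2*exp(4*t)*sin(4*t).
Try u_p = A*exp(2*t). Substituting into the equation and dividing by exp(2*t) gives A = 1/4, so u_p = exp(2*t)/4.

u = exp(2*t)/4 + C1*cos(4*t)*exp(4*t) + C2*exp(4*t)*sin(4*t)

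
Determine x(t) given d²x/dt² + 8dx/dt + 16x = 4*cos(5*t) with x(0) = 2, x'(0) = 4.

x = -36*cos(5*t)/1681 + 160*sin(5*t)/1681 + 3398*exp(-4*t)/1681 + 476*t*exp(-4*t)/41

Characteristic equation r² + 8r + 16 = 0 has discriminant (8)² - 4·(16) = 0, so r = -4 is a repeated root.
Hence x_h = (C1 + C2*t)*exp(-4*t).
Try x_p = A*cos(5*t) + B*sin(5*t). Substituting and equating the coefficients of cos(5t) and sin(5t) gives A = -36/1681, B = 160/1681, so x_p = -36*cos(5*t)/1681 + 160*sin(5*t)/1681.
General solution: x = -36*cos(5*t)/1681 + 160*sin(5*t)/1681 + C1*exp(-4*t) + C2*t*exp(-4*t).
Apply the initial conditions: x(0) = -36/1681 + C1 = 2 and x'(0) = 800/1681 + C2 - 4*C1 = 4. Solving gives C1 = 3398/1681, C2 = 476/41.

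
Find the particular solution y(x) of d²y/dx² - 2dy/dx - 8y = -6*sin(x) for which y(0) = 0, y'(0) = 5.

Characteristic equation r² - 2r - 8 = 0 factors as (r + 2)(r - 4) = 0, so r = -2, 4.
Hence y_h = C1*exp(-2*x) + C2*exp(4*x).
Try y_p = A*cos(x) + B*sin(x). Substituting and equating the coefficients of cos(x) and sin(x) gives A = -12/85, B = 54/85, so y_p = -12*cos(x)/85 + 54*sin(x)/85.
General solution: y = -12*cos(x)/85 + 54*sin(x)/85 + C1*exp(-2*x) + C2*exp(4*x).
Apply the initial conditions: y(0) = -12/85 + C1 + C2 = 0 and y'(0) = 54/85 - 2*C1 + 4*C2 = 5. Solving gives C1 = -19/30, C2 = 79/102.

y = -19*exp(-2*x)/30 - 12*cos(x)/85 + 54*sin(x)/85 + 79*exp(4*x)/102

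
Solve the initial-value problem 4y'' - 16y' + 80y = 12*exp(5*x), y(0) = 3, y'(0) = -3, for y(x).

Divide through by 4: y'' - 4y' + 20y = 3*exp(5*x).
Characteristic equation r² - 4r + 20 = 0 has discriminant (-4)² - 4·(20) = -64 < 0, so r = 2 ± 4i.
Hence y_h = C1*cos(4*x)*exp(2*x) + C2*exp(2*x)*sin(4*x).
Try y_p = A*exp(5*x). Substituting into the equation and dividing by exp(5*x) gives A = 3/25, so y_p = 3*exp(5*x)/25.
General solution: y = 3*exp(5*x)/25 + C1*cos(4*x)*exp(2*x) + C2*exp(2*x)*sin(4*x).
Apply the initial conditions: y(0) = 3/25 + C1 = 3 and y'(0) = 3/5 + 2*C1 + 4*C2 = -3. Solving gives C1 = 72/25, C2 = -117/50.

y = 3*exp(5*x)/25 - 117*exp(2*x)*sin(4*x)/50 + 72*cos(4*x)*exp(2*x)/25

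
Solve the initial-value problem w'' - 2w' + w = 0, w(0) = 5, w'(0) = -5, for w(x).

Characteristic equation r² - 2r + 1 = 0 has discriminant (-2)² - 4·(1) = 0, so r = 1 is a repeated root.
Hence w_h = (C1 + C2*x)*exp(x).
Apply the initial conditions: w(0) = C1 = 5 and w'(0) = C1 + C2 = -5. Solving gives C1 = 5, C2 = -10.

w = 5*exp(x) - 10*x*exp(x)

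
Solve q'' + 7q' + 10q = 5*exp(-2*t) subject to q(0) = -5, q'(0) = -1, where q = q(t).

q = -83*exp(-2*t)/9 + 38*exp(-5*t)/9 + 5*t*exp(-2*t)/3

Characteristic equation r² + 7r + 10 = 0 factors as (r + 2)(r + 5) = 0, so r = -2, -5.
Hence q_h = C1*exp(-2*t) + C2*exp(-5*t).
Since exp(-2*t) solves the homogeneous equation (r = -2 is a root of multiplicity 1), multiply the trial by t. Try q_p = A*t*exp(-2*t). Substituting into the equation and dividing by exp(-2*t) gives A = 5/3, so q_p = 5*t*exp(-2*t)/3.
General solution: q = C1*exp(-2*t) + C2*exp(-5*t) + 5*t*exp(-2*t)/3.
Apply the initial conditions: q(0) = C1 + C2 = -5 and q'(0) = 5/3 - 5*C2 - 2*C1 = -1. Solving gives C1 = -83/9, C2 = 38/9.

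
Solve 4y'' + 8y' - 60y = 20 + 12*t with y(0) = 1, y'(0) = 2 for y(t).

y = -9/25 - t/5 + 9*exp(3*t)/8 + 47*exp(-5*t)/200

Divide through by 4: y'' + 2y' - 15y = 5 + 3*t.
Characteristic equation r² + 2r - 15 = 0 factors as (r + 5)(r - 3) = 0, so r = -5, 3.
Hence y_h = C1*exp(-5*t) + C2*exp(3*t).
For the particular solution try y_p = A0 + A1*t. Substituting and matching coefficients of each power of t gives A0 = -9/25, A1 = -1/5, so y_p = -9/25 - t/5.
General solution: y = -9/25 - t/5 + C1*exp(-5*t) + C2*exp(3*t).
Apply the initial conditions: y(0) = -9/25 + C1 + C2 = 1 and y'(0) = -1/5 - 5*C1 + 3*C2 = 2. Solving gives C1 = 47/200, C2 = 9/8.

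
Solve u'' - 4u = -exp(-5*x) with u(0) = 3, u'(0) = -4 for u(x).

u = -exp(-5*x)/21 + 13*exp(2*x)/28 + 31*exp(-2*x)/12

Characteristic equation r² - 4 = 0 factors as (r - 2)(r + 2) = 0, so r = 2, -2.
Hence u_h = C1*exp(2*x) + C2*exp(-2*x).
Try u_p = A*exp(-5*x). Substituting into the equation and dividing by exp(-5*x) gives A = -1/21, so u_p = -exp(-5*x)/21.
General solution: u = -exp(-5*x)/21 + C1*exp(2*x) + C2*exp(-2*x).
Apply the initial conditions: u(0) = -1/21 + C1 + C2 = 3 and u'(0) = 5/21 - 2*C2 + 2*C1 = -4. Solving gives C1 = 13/28, C2 = 31/12.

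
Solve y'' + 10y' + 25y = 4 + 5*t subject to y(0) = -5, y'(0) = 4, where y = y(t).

Characteristic equation r² + 10r + 25 = 0 has discriminant (10)² - 4·(25) = 0, so r = -5 is a repeated root.
Hence y_h = (C1 + C2*t)*exp(-5*t).
For the particular solution try y_p = A0 + A1*t. Substituting and matching coefficients of each power of t gives A0 = 2/25, A1 = 1/5, so y_p = 2/25 + t/5.
General solution: y = 2/25 + t/5 + C1*exp(-5*t) + C2*t*exp(-5*t).
Apply the initial conditions: y(0) = 2/25 + C1 = -5 and y'(0) = 1/5 + C2 - 5*C1 = 4. Solving gives C1 = -127/25, C2 = -108/5.

y = 2/25 - 127*exp(-5*t)/25 + t/5 - 108*t*exp(-5*t)/5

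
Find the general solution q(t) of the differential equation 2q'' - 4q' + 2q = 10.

q = 5 + C1*exp(t) + C2*t*exp(t)

Divide through by 2: q'' - 2q' + q = 5.
Characteristic equation r² - 2r + 1 = 0 has discriminant (-2)² - 4·(1) = 0, so r = 1 is a repeated root.
Hence q_h = (C1 + C2*t)*exp(t).
For the particular solution try q_p = A0. Substituting and matching coefficients of each power of t gives A0 = 5, so q_p = 5.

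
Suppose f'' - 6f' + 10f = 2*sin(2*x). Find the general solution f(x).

Characteristic equation r² - 6r + 10 = 0 has discriminant (-6)² - 4·(10) = -4 < 0, so r = 3 ± i.
Hence f_h = C1*cos(x)*exp(3*x) + C2*exp(3*x)*sin(x).
Try f_p = A*cos(2*x) + B*sin(2*x). Substituting and equating the coefficients of cos(2x) and sin(2x) gives A = 2/15, B = 1/15, so f_p = sin(2*x)/15 + 2*cos(2*x)/15.

f = sin(2*x)/15 + 2*cos(2*x)/15 + C1*cos(x)*exp(3*x) + C2*exp(3*x)*sin(x)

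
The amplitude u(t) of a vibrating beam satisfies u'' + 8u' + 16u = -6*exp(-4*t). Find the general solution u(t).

Characteristic equation r² + 8r + 16 = 0 has discriminant (8)² - 4·(16) = 0, so r = -4 is a repeated root.
Hence u_h = (C1 + C2*t)*exp(-4*t).
Since exp(-4*t) solves the homogeneous equation (r = -4 is a root of multiplicity 2), multiply the trial by t^2. Try u_p = A*t^2*exp(-4*t). Substituting into the equation and dividing by exp(-4*t) gives A = -3, so u_p = -3*t^2*exp(-4*t).

u = C1*exp(-4*t) - 3*t**2*exp(-4*t) + C2*t*exp(-4*t)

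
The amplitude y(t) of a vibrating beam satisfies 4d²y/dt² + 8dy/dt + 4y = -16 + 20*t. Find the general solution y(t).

Divide through by 4: y'' + 2y' + y = -4 + 5*t.
Characteristic equation r² + 2r + 1 = 0 has discriminant (2)² - 4·(1) = 0, so r = -1 is a repeated root.
Hence y_h = (C1 + C2*t)*exp(-t).
For the particular solution try y_p = A0 + A1*t. Substituting and matching coefficients of each power of t gives A0 = -14, A1 = 5, so y_p = -14 + 5*t.

y = -14 + 5*t + C1*exp(-t) + C2*t*exp(-t)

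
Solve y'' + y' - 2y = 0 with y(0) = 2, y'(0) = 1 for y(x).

Characteristic equation r² + r - 2 = 0 factors as (r + 2)(r - 1) = 0, so r = -2, 1.
Hence y_h = C1*exp(-2*x) + C2*exp(x).
Apply the initial conditions: y(0) = C1 + C2 = 2 and y'(0) = C2 - 2*C1 = 1. Solving gives C1 = 1/3, C2 = 5/3.

y = exp(-2*x)/3 + 5*exp(x)/3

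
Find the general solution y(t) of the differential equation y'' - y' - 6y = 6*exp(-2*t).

y = C1*exp(3*t) + C2*exp(-2*t) - 6*t*exp(-2*t)/5

Characteristic equation r² - r - 6 = 0 factors as (r - 3)(r + 2) = 0, so r = 3, -2.
Hence y_h = C1*exp(3*t) + C2*exp(-2*t).
Since exp(-2*t) solves the homogeneous equation (r = -2 is a root of multiplicity 1), multiply the trial by t. Try y_p = A*t*exp(-2*t). Substituting into the equation and dividing by exp(-2*t) gives A = -6/5, so y_p = -6*t*exp(-2*t)/5.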